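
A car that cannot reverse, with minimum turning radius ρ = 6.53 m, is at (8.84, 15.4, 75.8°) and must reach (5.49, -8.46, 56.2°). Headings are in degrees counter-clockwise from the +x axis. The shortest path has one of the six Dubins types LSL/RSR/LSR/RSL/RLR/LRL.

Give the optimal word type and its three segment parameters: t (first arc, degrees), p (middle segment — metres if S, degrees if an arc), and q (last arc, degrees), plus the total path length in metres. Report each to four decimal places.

Let ψ = atan2(Δy, Δx) = atan2(-23.86, -3.35) = -97.9922° be the start→goal bearing.
Normalize: d = |goal − start| / ρ = 24.094026/6.53 = 3.689744, α = (θ_start − ψ) mod 360° = 173.7922° = 3.033246 rad, β = (θ_goal − ψ) mod 360° = 154.1922° = 2.691162 rad.
Common terms: sin α = 0.108134, cos α = -0.994136, sin β = 0.435353, cos β = -0.900260, cos(α−β) = 0.942057, d² = 13.614208. Work in radians in the unit-radius frame; every candidate has L = ρ·(t + p + q).
LSL: p² = 2 + d² − 2cos(α−β) + 2d(sin α − sin β) = 11.315385; p = √p² = 3.363835; φ = atan2(cos β − cos α, d + sin α − sin β) = 0.027911 rad; t = (φ − α) mod 2π = 3.277850 rad, q = (β − φ) mod 2π = 2.663251 rad → L = 6.53·(3.277850 + 3.363835 + 2.663251) = 6.53·9.304936 = 60.761230 m
RSR: p² = 2 + d² − 2cos(α−β) + 2d(sin β − sin α) = 16.144802; p = √p² = 4.018059; φ = atan2(cos α − cos β, d − sin α + sin β) = -0.023366 rad; t = (α − φ) mod 2π = 3.056612 rad, q = (φ − β) mod 2π = 3.568658 rad → L = 6.53·(3.056612 + 4.018059 + 3.568658) = 6.53·10.643329 = 69.500940 m
LSR: p² = d² − 2 + 2cos(α−β) + 2d(sin α + sin β) = 17.508984; p = √p² = 4.184374; φ = atan2(−cos α − cos β, d + sin α + sin β) − atan2(−2, p) = 0.866646 rad; t = (φ − α) mod 2π = 4.116585 rad, q = (φ − β) mod 2π = 4.458669 rad → L = 6.53·(4.116585 + 4.184374 + 4.458669) = 6.53·12.759627 = 83.320367 m
RSL: p² = d² − 2 + 2cos(α−β) − 2d(sin α + sin β) = 9.487662; p = √p² = 3.080205; φ = atan2(cos α + cos β, d − sin α − sin β) − atan2(2, p) = -1.117859 rad; t = (α − φ) mod 2π = 4.151105 rad, q = (β − φ) mod 2π = 3.809021 rad → L = 6.53·(4.151105 + 3.080205 + 3.809021) = 6.53·11.040331 = 72.093358 m
RLR: c = (6 − d² + 2cos(α−β) + 2d(sin α − sin β))/8 = -1.018100, |c| > 1 → infeasible
LRL: c = (6 − d² + 2cos(α−β) − 2d(sin α − sin β))/8 = -0.414423; p = 2π − arccos c = 4.285080 rad; φ = atan2(cos β − cos α, d + sin α − sin β) = 0.027911 rad; t = (φ − α + p/2) mod 2π = 5.420390 rad, q = (β − α − t + p) mod 2π = 4.805791 rad → L = 6.53·(5.420390 + 4.285080 + 4.805791) = 6.53·14.511261 = 94.758535 m
Shortest: LSL with L = 60.761230 m ≈ 60.7612 m
Convert LSL to answer units (arcs ×180/π): t = 3.277850·180/π = 187.8070°, p = ρ·p = 6.53·3.363835 = 21.9658 m, q = 2.663251·180/π = 152.5930°, L = 60.7612 m.

LSL: t = 187.8070°, p = 21.9658 m, q = 152.5930°, L = 60.7612 m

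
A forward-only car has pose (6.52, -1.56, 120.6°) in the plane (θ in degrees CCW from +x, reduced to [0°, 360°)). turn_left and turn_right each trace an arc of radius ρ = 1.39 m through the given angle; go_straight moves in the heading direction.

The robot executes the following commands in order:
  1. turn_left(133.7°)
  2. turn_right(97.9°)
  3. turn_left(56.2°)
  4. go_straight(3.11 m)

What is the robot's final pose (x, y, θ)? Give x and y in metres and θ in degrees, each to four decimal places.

set_pose: (x, y, θ) = (6.5200, -1.5600, 120.6000°), ρ = 1.39
turn_left(133.7°): centre at ρ to the left, rotate +133.7° → (3.9854, -1.8914, 254.3000°)
turn_right(97.9°): centre at ρ to the right, rotate −97.9° → (2.0908, -2.7890, 156.4000°)
turn_left(56.2°): centre at ρ to the left, rotate +56.2° → (0.7854, -2.8918, 212.6000°)
go_straight(3.11): x += 3.11·cos θ, y += 3.11·sin θ → (-1.8346, -4.5674, 212.6000°)

(-1.8346, -4.5674, 212.6000°)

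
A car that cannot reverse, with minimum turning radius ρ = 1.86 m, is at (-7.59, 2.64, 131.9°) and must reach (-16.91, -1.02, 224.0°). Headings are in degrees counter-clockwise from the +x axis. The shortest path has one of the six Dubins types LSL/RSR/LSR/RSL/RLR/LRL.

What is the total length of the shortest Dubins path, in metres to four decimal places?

10.6215 m

Let ψ = atan2(Δy, Δx) = atan2(-3.66, -9.32) = -158.5599° be the start→goal bearing.
Normalize: d = |goal − start| / ρ = 10.012892/1.86 = 5.383275, α = (θ_start − ψ) mod 360° = 290.4599° = 5.069481 rad, β = (θ_goal − ψ) mod 360° = 22.5599° = 0.393744 rad.
Common terms: sin α = -0.936917, cos α = 0.349551, sin β = 0.383649, cos β = 0.923479, cos(α−β) = -0.036644, d² = 28.979651. Work in radians in the unit-radius frame; every candidate has L = ρ·(t + p + q).
LSL: p² = 2 + d² − 2cos(α−β) + 2d(sin α − sin β) = 16.834999; p = √p² = 4.103048; φ = atan2(cos β − cos α, d + sin α − sin β) = 0.140339 rad; t = (φ − α) mod 2π = 1.354043 rad, q = (β − φ) mod 2π = 0.253405 rad → L = 1.86·(1.354043 + 4.103048 + 0.253405) = 1.86·5.710496 = 10.621522 m
RSR: p² = 2 + d² − 2cos(α−β) + 2d(sin β − sin α) = 45.270877; p = √p² = 6.728364; φ = atan2(cos α − cos β, d − sin α + sin β) = -0.085404 rad; t = (α − φ) mod 2π = 5.154885 rad, q = (φ − β) mod 2π = 5.804038 rad → L = 1.86·(5.154885 + 6.728364 + 5.804038) = 1.86·17.687286 = 32.898352 m
LSR: p² = d² − 2 + 2cos(α−β) + 2d(sin α + sin β) = 20.949569; p = √p² = 4.577070; φ = atan2(−cos α − cos β, d + sin α + sin β) − atan2(−2, p) = 0.154251 rad; t = (φ − α) mod 2π = 1.367956 rad, q = (φ − β) mod 2π = 6.043693 rad → L = 1.86·(1.367956 + 4.577070 + 6.043693) = 1.86·11.988718 = 22.299016 m
RSL: p² = d² − 2 + 2cos(α−β) − 2d(sin α + sin β) = 32.863157; p = √p² = 5.732640; φ = atan2(cos α + cos β, d − sin α − sin β) − atan2(2, p) = -0.124436 rad; t = (α − φ) mod 2π = 5.193917 rad, q = (β − φ) mod 2π = 0.518180 rad → L = 1.86·(5.193917 + 5.732640 + 0.518180) = 1.86·11.444736 = 21.287209 m
RLR: c = (6 − d² + 2cos(α−β) + 2d(sin α − sin β))/8 = -4.658860, |c| > 1 → infeasible
LRL: c = (6 − d² + 2cos(α−β) − 2d(sin α − sin β))/8 = -1.104375, |c| > 1 → infeasible
Shortest: LSL with L = 10.621522 m ≈ 10.6215 m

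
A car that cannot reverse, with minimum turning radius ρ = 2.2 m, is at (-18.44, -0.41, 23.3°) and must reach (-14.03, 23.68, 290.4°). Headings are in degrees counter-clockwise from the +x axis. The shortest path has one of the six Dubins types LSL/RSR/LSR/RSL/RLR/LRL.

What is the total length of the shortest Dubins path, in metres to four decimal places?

Let ψ = atan2(Δy, Δx) = atan2(24.09, 4.41) = 79.6261° be the start→goal bearing.
Normalize: d = |goal − start| / ρ = 24.490329/2.2 = 11.131968, α = (θ_start − ψ) mod 360° = 303.6739° = 5.300109 rad, β = (θ_goal − ψ) mod 360° = 210.7739° = 3.678699 rad.
Common terms: sin α = -0.832207, cos α = 0.554465, sin β = -0.511652, cos β = -0.859193, cos(α−β) = -0.050593, d² = 123.920702. Work in radians in the unit-radius frame; every candidate has L = ρ·(t + p + q).
LSL: p² = 2 + d² − 2cos(α−β) + 2d(sin α − sin β) = 118.885067; p = √p² = 10.903443; φ = atan2(cos β − cos α, d + sin α − sin β) = -0.130018 rad; t = (φ − α) mod 2π = 0.853057 rad, q = (β − φ) mod 2π = 3.808717 rad → L = 2.2·(0.853057 + 10.903443 + 3.808717) = 2.2·15.565217 = 34.243478 m
RSR: p² = 2 + d² − 2cos(α−β) + 2d(sin β − sin α) = 133.158710; p = √p² = 11.539441; φ = atan2(cos α − cos β, d − sin α + sin β) = 0.122815 rad; t = (α − φ) mod 2π = 5.177294 rad, q = (φ − β) mod 2π = 2.727302 rad → L = 2.2·(5.177294 + 11.539441 + 2.727302) = 2.2·19.444038 = 42.776883 m
LSR: p² = d² − 2 + 2cos(α−β) + 2d(sin α + sin β) = 91.899942; p = √p² = 9.586446; φ = atan2(−cos α − cos β, d + sin α + sin β) − atan2(−2, p) = 0.236800 rad; t = (φ − α) mod 2π = 1.219876 rad, q = (φ − β) mod 2π = 2.841287 rad → L = 2.2·(1.219876 + 9.586446 + 2.841287) = 2.2·13.647609 = 30.024739 m
RSL: p² = d² − 2 + 2cos(α−β) − 2d(sin α + sin β) = 151.739091; p = √p² = 12.318242; φ = atan2(cos α + cos β, d − sin α − sin β) − atan2(2, p) = -0.185377 rad; t = (α − φ) mod 2π = 5.485486 rad, q = (β − φ) mod 2π = 3.864075 rad → L = 2.2·(5.485486 + 12.318242 + 3.864075) = 2.2·21.667804 = 47.669169 m
RLR: c = (6 − d² + 2cos(α−β) + 2d(sin α − sin β))/8 = -15.644839, |c| > 1 → infeasible
LRL: c = (6 − d² + 2cos(α−β) − 2d(sin α − sin β))/8 = -13.860633, |c| > 1 → infeasible
Shortest: LSR with L = 30.024739 m ≈ 30.0247 m

30.0247 m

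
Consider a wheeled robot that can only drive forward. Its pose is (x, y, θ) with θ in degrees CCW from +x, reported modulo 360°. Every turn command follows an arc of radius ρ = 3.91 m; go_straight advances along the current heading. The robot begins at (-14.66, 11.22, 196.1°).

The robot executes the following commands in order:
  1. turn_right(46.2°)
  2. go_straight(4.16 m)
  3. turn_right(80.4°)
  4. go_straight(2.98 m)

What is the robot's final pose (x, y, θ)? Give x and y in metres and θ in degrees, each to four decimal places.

(-21.9621, 21.2235, 69.5000°)

set_pose: (x, y, θ) = (-14.6600, 11.2200, 196.1000°), ρ = 3.91
turn_right(46.2°): centre at ρ to the right, rotate −46.2° → (-17.7052, 11.5939, 149.9000°)
go_straight(4.16): x += 4.16·cos θ, y += 4.16·sin θ → (-21.3042, 13.6802, 149.9000°)
turn_right(80.4°): centre at ρ to the right, rotate −80.4° → (-23.0057, 18.4322, 69.5000°)
go_straight(2.98): x += 2.98·cos θ, y += 2.98·sin θ → (-21.9621, 21.2235, 69.5000°)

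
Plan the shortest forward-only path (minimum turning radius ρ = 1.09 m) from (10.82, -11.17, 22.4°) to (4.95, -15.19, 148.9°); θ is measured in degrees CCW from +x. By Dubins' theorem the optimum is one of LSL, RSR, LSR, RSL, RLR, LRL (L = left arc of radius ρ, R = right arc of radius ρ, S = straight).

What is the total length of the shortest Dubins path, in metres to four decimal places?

Let ψ = atan2(Δy, Δx) = atan2(-4.02, -5.87) = -145.5952° be the start→goal bearing.
Normalize: d = |goal − start| / ρ = 7.114584/1.09 = 6.527141, α = (θ_start − ψ) mod 360° = 167.9952° = 2.932069 rad, β = (θ_goal − ψ) mod 360° = 294.4952° = 5.139910 rad.
Common terms: sin α = 0.207994, cos α = -0.978130, sin β = -0.909996, cos β = 0.414617, cos(α−β) = -0.594823, d² = 42.603569. Work in radians in the unit-radius frame; every candidate has L = ρ·(t + p + q).
LSL: p² = 2 + d² − 2cos(α−β) + 2d(sin α − sin β) = 60.387776; p = √p² = 7.770957; φ = atan2(cos β − cos α, d + sin α − sin β) = 0.180198 rad; t = (φ − α) mod 2π = 3.531315 rad, q = (β − φ) mod 2π = 4.959712 rad → L = 1.09·(3.531315 + 7.770957 + 4.959712) = 1.09·16.261984 = 17.725563 m
RSR: p² = 2 + d² − 2cos(α−β) + 2d(sin β − sin α) = 31.198652; p = √p² = 5.585575; φ = atan2(cos α − cos β, d − sin α + sin β) = -0.252006 rad; t = (α − φ) mod 2π = 3.184075 rad, q = (φ − β) mod 2π = 0.891269 rad → L = 1.09·(3.184075 + 5.585575 + 0.891269) = 1.09·9.660919 = 10.530402 m
LSR: p² = d² − 2 + 2cos(α−β) + 2d(sin α + sin β) = 30.249790; p = √p² = 5.499981; φ = atan2(−cos α − cos β, d + sin α + sin β) − atan2(−2, p) = 0.445210 rad; t = (φ − α) mod 2π = 3.796327 rad, q = (φ − β) mod 2π = 1.588485 rad → L = 1.09·(3.796327 + 5.499981 + 1.588485) = 1.09·10.884793 = 11.864424 m
RSL: p² = d² − 2 + 2cos(α−β) − 2d(sin α + sin β) = 48.578056; p = √p² = 6.969796; φ = atan2(cos α + cos β, d − sin α − sin β) − atan2(2, p) = -0.357237 rad; t = (α − φ) mod 2π = 3.289306 rad, q = (β − φ) mod 2π = 5.497147 rad → L = 1.09·(3.289306 + 6.969796 + 5.497147) = 1.09·15.756249 = 17.174311 m
RLR: c = (6 − d² + 2cos(α−β) + 2d(sin α − sin β))/8 = -2.899832, |c| > 1 → infeasible
LRL: c = (6 − d² + 2cos(α−β) − 2d(sin α − sin β))/8 = -6.548472, |c| > 1 → infeasible
Shortest: RSR with L = 10.530402 m ≈ 10.5304 m

10.5304 m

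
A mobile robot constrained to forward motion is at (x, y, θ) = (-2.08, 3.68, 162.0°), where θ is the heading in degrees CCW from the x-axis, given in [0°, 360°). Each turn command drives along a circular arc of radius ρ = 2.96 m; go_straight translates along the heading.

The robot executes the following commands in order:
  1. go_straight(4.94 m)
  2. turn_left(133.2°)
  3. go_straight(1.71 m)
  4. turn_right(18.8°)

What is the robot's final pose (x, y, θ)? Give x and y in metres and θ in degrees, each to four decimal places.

(-9.3799, -1.3465, 276.4000°)

set_pose: (x, y, θ) = (-2.0800, 3.6800, 162.0000°), ρ = 2.96
go_straight(4.94): x += 4.94·cos θ, y += 4.94·sin θ → (-6.7782, 5.2065, 162.0000°)
turn_left(133.2°): centre at ρ to the left, rotate +133.2° → (-10.3712, 1.1311, 295.2000°)
go_straight(1.71): x += 1.71·cos θ, y += 1.71·sin θ → (-9.6431, -0.4161, 295.2000°)
turn_right(18.8°): centre at ρ to the right, rotate −18.8° → (-9.3799, -1.3465, 276.4000°)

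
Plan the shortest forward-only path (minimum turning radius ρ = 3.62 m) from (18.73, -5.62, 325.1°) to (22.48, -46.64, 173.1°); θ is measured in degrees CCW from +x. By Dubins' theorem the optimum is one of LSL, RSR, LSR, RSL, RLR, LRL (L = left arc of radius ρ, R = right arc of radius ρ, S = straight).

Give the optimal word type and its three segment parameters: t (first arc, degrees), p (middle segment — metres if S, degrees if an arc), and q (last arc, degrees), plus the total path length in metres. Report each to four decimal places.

RSR: t = 44.8095°, p = 35.0206 m, q = 107.1905°, L = 44.6241 m

Let ψ = atan2(Δy, Δx) = atan2(-41.02, 3.75) = -84.7766° be the start→goal bearing.
Normalize: d = |goal − start| / ρ = 41.191054/3.62 = 11.378744, α = (θ_start − ψ) mod 360° = 49.8766° = 0.870511 rad, β = (θ_goal − ψ) mod 360° = 257.8766° = 4.500796 rad.
Common terms: sin α = 0.764658, cos α = 0.644436, sin β = -0.977698, cos β = -0.210018, cos(α−β) = -0.882948, d² = 129.475817. Work in radians in the unit-radius frame; every candidate has L = ρ·(t + p + q).
LSL: p² = 2 + d² − 2cos(α−β) + 2d(sin α − sin β) = 172.893357; p = √p² = 13.148892; φ = atan2(cos β − cos α, d + sin α − sin β) = -0.065029 rad; t = (φ − α) mod 2π = 5.347646 rad, q = (β − φ) mod 2π = 4.565825 rad → L = 3.62·(5.347646 + 13.148892 + 4.565825) = 3.62·23.062362 = 83.485750 m
RSR: p² = 2 + d² − 2cos(α−β) + 2d(sin β − sin α) = 93.590068; p = √p² = 9.674196; φ = atan2(cos α − cos β, d − sin α + sin β) = 0.088438 rad; t = (α − φ) mod 2π = 0.782073 rad, q = (φ − β) mod 2π = 1.870828 rad → L = 3.62·(0.782073 + 9.674196 + 1.870828) = 3.62·12.327096 = 44.624089 m
LSR: p² = d² − 2 + 2cos(α−β) + 2d(sin α + sin β) = 120.861684; p = √p² = 10.993711; φ = atan2(−cos α − cos β, d + sin α + sin β) − atan2(−2, p) = 0.141067 rad; t = (φ − α) mod 2π = 5.553742 rad, q = (φ − β) mod 2π = 1.923457 rad → L = 3.62·(5.553742 + 10.993711 + 1.923457) = 3.62·18.470910 = 66.864693 m
RSL: p² = d² − 2 + 2cos(α−β) − 2d(sin α + sin β) = 130.558160; p = √p² = 11.426205; φ = atan2(cos α + cos β, d − sin α − sin β) − atan2(2, p) = -0.135822 rad; t = (α − φ) mod 2π = 1.006333 rad, q = (β − φ) mod 2π = 4.636618 rad → L = 3.62·(1.006333 + 11.426205 + 4.636618) = 3.62·17.069156 = 61.790344 m
RLR: c = (6 − d² + 2cos(α−β) + 2d(sin α − sin β))/8 = -10.698759, |c| > 1 → infeasible
LRL: c = (6 − d² + 2cos(α−β) − 2d(sin α − sin β))/8 = -20.611670, |c| > 1 → infeasible
Shortest: RSR with L = 44.624089 m ≈ 44.6241 m
Convert RSR to answer units (arcs ×180/π): t = 0.782073·180/π = 44.8095°, p = ρ·p = 3.62·9.674196 = 35.0206 m, q = 1.870828·180/π = 107.1905°, L = 44.6241 m.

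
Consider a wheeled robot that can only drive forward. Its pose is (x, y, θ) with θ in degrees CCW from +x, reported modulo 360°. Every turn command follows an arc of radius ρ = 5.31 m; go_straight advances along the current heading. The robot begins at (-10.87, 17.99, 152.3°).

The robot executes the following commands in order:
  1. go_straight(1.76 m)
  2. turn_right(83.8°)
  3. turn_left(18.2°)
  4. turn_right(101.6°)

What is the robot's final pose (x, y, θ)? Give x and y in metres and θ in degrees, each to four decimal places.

set_pose: (x, y, θ) = (-10.8700, 17.9900, 152.3000°), ρ = 5.31
go_straight(1.76): x += 1.76·cos θ, y += 1.76·sin θ → (-12.4283, 18.8081, 152.3000°)
turn_right(83.8°): centre at ρ to the right, rotate −83.8° → (-14.9005, 25.4557, 68.5000°)
turn_left(18.2°): centre at ρ to the left, rotate +18.2° → (-14.5398, 27.0961, 86.7000°)
turn_right(101.6°): centre at ρ to the right, rotate −101.6° → (-7.8733, 31.9219, -14.9000° ≡ 345.1000°)

(-7.8733, 31.9219, 345.1000°)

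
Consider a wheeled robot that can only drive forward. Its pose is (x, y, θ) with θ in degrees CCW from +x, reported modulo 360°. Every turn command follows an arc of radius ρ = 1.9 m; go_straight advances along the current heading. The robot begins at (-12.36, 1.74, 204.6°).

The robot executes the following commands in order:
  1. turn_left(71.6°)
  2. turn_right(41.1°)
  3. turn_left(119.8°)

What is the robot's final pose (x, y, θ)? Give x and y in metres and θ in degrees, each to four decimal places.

set_pose: (x, y, θ) = (-12.3600, 1.7400, 204.6000°), ρ = 1.9
turn_left(71.6°): centre at ρ to the left, rotate +71.6° → (-13.4580, -0.1927, 276.2000°)
turn_right(41.1°): centre at ρ to the right, rotate −41.1° → (-13.7886, -1.4850, 235.1000°)
turn_left(119.8°): centre at ρ to the left, rotate +119.8° → (-12.3992, -4.4646, 354.9000°)

(-12.3992, -4.4646, 354.9000°)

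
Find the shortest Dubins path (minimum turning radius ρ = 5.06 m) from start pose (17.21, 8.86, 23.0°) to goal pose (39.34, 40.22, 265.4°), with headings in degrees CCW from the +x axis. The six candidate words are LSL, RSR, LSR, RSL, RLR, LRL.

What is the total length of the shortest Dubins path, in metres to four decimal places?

Let ψ = atan2(Δy, Δx) = atan2(31.36, 22.13) = 54.7903° be the start→goal bearing.
Normalize: d = |goal − start| / ρ = 38.382112/5.06 = 7.585398, α = (θ_start − ψ) mod 360° = 328.2097° = 5.728340 rad, β = (θ_goal − ψ) mod 360° = 210.6097° = 3.675833 rad.
Common terms: sin α = -0.526812, cos α = 0.849982, sin β = -0.509187, cos β = -0.860656, cos(α−β) = -0.463296, d² = 57.538256. Work in radians in the unit-radius frame; every candidate has L = ρ·(t + p + q).
LSL: p² = 2 + d² − 2cos(α−β) + 2d(sin α − sin β) = 60.197467; p = √p² = 7.758703; φ = atan2(cos β − cos α, d + sin α − sin β) = -0.222306 rad; t = (φ − α) mod 2π = 0.332539 rad, q = (β − φ) mod 2π = 3.898139 rad → L = 5.06·(0.332539 + 7.758703 + 3.898139) = 5.06·11.989381 = 60.666267 m
RSR: p² = 2 + d² − 2cos(α−β) + 2d(sin β − sin α) = 60.732229; p = √p² = 7.793089; φ = atan2(cos α − cos β, d − sin α + sin β) = 0.221309 rad; t = (α − φ) mod 2π = 5.507031 rad, q = (φ − β) mod 2π = 2.828662 rad → L = 5.06·(5.507031 + 7.793089 + 2.828662) = 5.06·16.128781 = 81.611632 m
LSR: p² = d² − 2 + 2cos(α−β) + 2d(sin α + sin β) = 38.894735; p = √p² = 6.236564; φ = atan2(−cos α − cos β, d + sin α + sin β) − atan2(−2, p) = 0.311958 rad; t = (φ − α) mod 2π = 0.866803 rad, q = (φ − β) mod 2π = 2.919310 rad → L = 5.06·(0.866803 + 6.236564 + 2.919310) = 5.06·10.022678 = 50.714752 m
RSL: p² = d² − 2 + 2cos(α−β) − 2d(sin α + sin β) = 70.328593; p = √p² = 8.386214; φ = atan2(cos α + cos β, d − sin α − sin β) − atan2(2, p) = -0.235352 rad; t = (α − φ) mod 2π = 5.963692 rad, q = (β − φ) mod 2π = 3.911184 rad → L = 5.06·(5.963692 + 8.386214 + 3.911184) = 5.06·18.261090 = 92.401117 m
RLR: c = (6 − d² + 2cos(α−β) + 2d(sin α − sin β))/8 = -6.591529, |c| > 1 → infeasible
LRL: c = (6 − d² + 2cos(α−β) − 2d(sin α − sin β))/8 = -6.524683, |c| > 1 → infeasible
Shortest: LSR with L = 50.714752 m ≈ 50.7148 m

50.7148 m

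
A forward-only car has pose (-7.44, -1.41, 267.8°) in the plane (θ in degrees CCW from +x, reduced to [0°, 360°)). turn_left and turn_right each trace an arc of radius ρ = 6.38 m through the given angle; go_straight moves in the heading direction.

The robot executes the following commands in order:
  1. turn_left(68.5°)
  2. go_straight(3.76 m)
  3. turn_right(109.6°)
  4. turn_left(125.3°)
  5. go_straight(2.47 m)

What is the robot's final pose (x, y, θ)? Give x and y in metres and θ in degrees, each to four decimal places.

set_pose: (x, y, θ) = (-7.4400, -1.4100, 267.8000°), ρ = 6.38
turn_left(68.5°): centre at ρ to the left, rotate +68.5° → (-3.6291, -7.4968, 336.3000°)
go_straight(3.76): x += 3.76·cos θ, y += 3.76·sin θ → (-0.1862, -9.0082, 336.3000°)
turn_right(109.6°): centre at ρ to the right, rotate −109.6° → (1.8925, -19.2256, 226.7000°)
turn_left(125.3°): centre at ρ to the left, rotate +125.3° → (5.6478, -29.9190, 352.0000°)
go_straight(2.47): x += 2.47·cos θ, y += 2.47·sin θ → (8.0938, -30.2628, 352.0000°)

(8.0938, -30.2628, 352.0000°)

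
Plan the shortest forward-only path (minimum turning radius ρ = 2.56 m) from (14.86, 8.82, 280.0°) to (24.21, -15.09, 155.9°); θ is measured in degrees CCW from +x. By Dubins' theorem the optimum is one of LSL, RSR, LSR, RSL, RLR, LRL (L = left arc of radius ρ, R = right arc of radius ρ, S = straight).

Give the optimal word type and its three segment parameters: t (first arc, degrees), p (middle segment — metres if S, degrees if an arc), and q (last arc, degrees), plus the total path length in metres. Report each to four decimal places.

Let ψ = atan2(Δy, Δx) = atan2(-23.91, 9.35) = -68.6420° be the start→goal bearing.
Normalize: d = |goal − start| / ρ = 25.673149/2.56 = 10.028574, α = (θ_start − ψ) mod 360° = 348.6420° = 6.084951 rad, β = (θ_goal − ψ) mod 360° = 224.5420° = 3.918998 rad.
Common terms: sin α = -0.196938, cos α = 0.980416, sin β = -0.701432, cos β = -0.712736, cos(α−β) = -0.560639, d² = 100.572296. Work in radians in the unit-radius frame; every candidate has L = ρ·(t + p + q).
LSL: p² = 2 + d² − 2cos(α−β) + 2d(sin α − sin β) = 113.812286; p = √p² = 10.668284; φ = atan2(cos β − cos α, d + sin α − sin β) = -0.159383 rad; t = (φ − α) mod 2π = 0.038851 rad, q = (β − φ) mod 2π = 4.078381 rad → L = 2.56·(0.038851 + 10.668284 + 4.078381) = 2.56·14.785516 = 37.850920 m
RSR: p² = 2 + d² − 2cos(α−β) + 2d(sin β − sin α) = 93.574863; p = √p² = 9.673410; φ = atan2(cos α − cos β, d − sin α + sin β) = 0.175938 rad; t = (α − φ) mod 2π = 5.909013 rad, q = (φ − β) mod 2π = 2.540125 rad → L = 2.56·(5.909013 + 9.673410 + 2.540125) = 2.56·18.122549 = 46.393725 m
LSR: p² = d² − 2 + 2cos(α−β) + 2d(sin α + sin β) = 79.432268; p = √p² = 8.912478; φ = atan2(−cos α − cos β, d + sin α + sin β) − atan2(−2, p) = 0.191438 rad; t = (φ − α) mod 2π = 0.389672 rad, q = (φ − β) mod 2π = 2.555625 rad → L = 2.56·(0.389672 + 8.912478 + 2.555625) = 2.56·11.857776 = 30.355906 m
RSL: p² = d² − 2 + 2cos(α−β) − 2d(sin α + sin β) = 115.469768; p = √p² = 10.745686; φ = atan2(cos α + cos β, d − sin α − sin β) − atan2(2, p) = -0.159523 rad; t = (α − φ) mod 2π = 6.244475 rad, q = (β − φ) mod 2π = 4.078521 rad → L = 2.56·(6.244475 + 10.745686 + 4.078521) = 2.56·21.068682 = 53.935825 m
RLR: c = (6 − d² + 2cos(α−β) + 2d(sin α − sin β))/8 = -10.696858, |c| > 1 → infeasible
LRL: c = (6 − d² + 2cos(α−β) − 2d(sin α − sin β))/8 = -13.226536, |c| > 1 → infeasible
Shortest: LSR with L = 30.355906 m ≈ 30.3559 m
Convert LSR to answer units (arcs ×180/π): t = 0.389672·180/π = 22.3266°, p = ρ·p = 2.56·8.912478 = 22.8159 m, q = 2.555625·180/π = 146.4266°, L = 30.3559 m.

LSR: t = 22.3266°, p = 22.8159 m, q = 146.4266°, L = 30.3559 m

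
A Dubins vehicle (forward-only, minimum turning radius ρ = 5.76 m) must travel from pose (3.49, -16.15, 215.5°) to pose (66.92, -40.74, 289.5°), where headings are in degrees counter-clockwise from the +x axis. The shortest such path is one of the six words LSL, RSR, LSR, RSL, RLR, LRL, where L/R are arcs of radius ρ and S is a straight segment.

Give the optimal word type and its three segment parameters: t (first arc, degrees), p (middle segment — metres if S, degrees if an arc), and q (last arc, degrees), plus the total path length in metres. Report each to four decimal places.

LSR: t = 134.0220°, p = 57.7129 m, q = 60.0220°, L = 77.2203 m

Let ψ = atan2(Δy, Δx) = atan2(-24.59, 63.43) = -21.1899° be the start→goal bearing.
Normalize: d = |goal − start| / ρ = 68.029648/5.76 = 11.810703, α = (θ_start − ψ) mod 360° = 236.6899° = 4.131018 rad, β = (θ_goal − ψ) mod 360° = 310.6899° = 5.422562 rad.
Common terms: sin α = -0.835710, cos α = -0.549170, sin β = -0.758249, cos β = 0.651965, cos(α−β) = 0.275637, d² = 139.492700. Work in radians in the unit-radius frame; every candidate has L = ρ·(t + p + q).
LSL: p² = 2 + d² − 2cos(α−β) + 2d(sin α − sin β) = 139.111686; p = √p² = 11.794562; φ = atan2(cos β − cos α, d + sin α − sin β) = 0.102015 rad; t = (φ − α) mod 2π = 2.254182 rad, q = (β − φ) mod 2π = 5.320547 rad → L = 5.76·(2.254182 + 11.794562 + 5.320547) = 5.76·19.369291 = 111.567114 m
RSR: p² = 2 + d² − 2cos(α−β) + 2d(sin β − sin α) = 142.771165; p = √p² = 11.948689; φ = atan2(cos α − cos β, d − sin α + sin β) = -0.100694 rad; t = (α − φ) mod 2π = 4.231712 rad, q = (φ − β) mod 2π = 0.759929 rad → L = 5.76·(4.231712 + 11.948689 + 0.759929) = 5.76·16.940330 = 97.576304 m
LSR: p² = d² − 2 + 2cos(α−β) + 2d(sin α + sin β) = 100.392402; p = √p² = 10.019601; φ = atan2(−cos α − cos β, d + sin α + sin β) − atan2(−2, p) = 0.186958 rad; t = (φ − α) mod 2π = 2.339126 rad, q = (φ − β) mod 2π = 1.047582 rad → L = 5.76·(2.339126 + 10.019601 + 1.047582) = 5.76·13.406309 = 77.220338 m
RSL: p² = d² − 2 + 2cos(α−β) − 2d(sin α + sin β) = 175.695547; p = √p² = 13.255020; φ = atan2(cos α + cos β, d − sin α − sin β) − atan2(2, p) = -0.142088 rad; t = (α − φ) mod 2π = 4.273106 rad, q = (β − φ) mod 2π = 5.564650 rad → L = 5.76·(4.273106 + 13.255020 + 5.564650) = 5.76·23.092775 = 133.014387 m
RLR: c = (6 − d² + 2cos(α−β) + 2d(sin α − sin β))/8 = -16.846396, |c| > 1 → infeasible
LRL: c = (6 − d² + 2cos(α−β) − 2d(sin α − sin β))/8 = -16.388961, |c| > 1 → infeasible
Shortest: LSR with L = 77.220338 m ≈ 77.2203 m
Convert LSR to answer units (arcs ×180/π): t = 2.339126·180/π = 134.0220°, p = ρ·p = 5.76·10.019601 = 57.7129 m, q = 1.047582·180/π = 60.0220°, L = 77.2203 m.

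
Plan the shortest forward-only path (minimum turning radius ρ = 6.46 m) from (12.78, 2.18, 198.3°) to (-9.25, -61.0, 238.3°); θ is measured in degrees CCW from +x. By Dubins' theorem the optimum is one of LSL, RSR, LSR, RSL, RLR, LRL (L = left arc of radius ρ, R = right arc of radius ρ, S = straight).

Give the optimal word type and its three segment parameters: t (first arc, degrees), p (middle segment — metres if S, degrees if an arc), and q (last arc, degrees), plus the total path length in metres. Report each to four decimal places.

Let ψ = atan2(Δy, Δx) = atan2(-63.18, -22.03) = -109.2230° be the start→goal bearing.
Normalize: d = |goal − start| / ρ = 66.910637/6.46 = 10.357684, α = (θ_start − ψ) mod 360° = 307.5230° = 5.367288 rad, β = (θ_goal − ψ) mod 360° = 347.5230° = 6.065420 rad.
Common terms: sin α = -0.793109, cos α = 0.609079, sin β = -0.216048, cos β = 0.976383, cos(α−β) = 0.766044, d² = 107.281612. Work in radians in the unit-radius frame; every candidate has L = ρ·(t + p + q).
LSL: p² = 2 + d² − 2cos(α−β) + 2d(sin α − sin β) = 95.795492; p = √p² = 9.787517; φ = atan2(cos β − cos α, d + sin α − sin β) = 0.037537 rad; t = (φ − α) mod 2π = 0.953434 rad, q = (β − φ) mod 2π = 6.027883 rad → L = 6.46·(0.953434 + 9.787517 + 6.027883) = 6.46·16.768834 = 108.326669 m
RSR: p² = 2 + d² − 2cos(α−β) + 2d(sin β − sin α) = 119.703553; p = √p² = 10.940912; φ = atan2(cos α − cos β, d − sin α + sin β) = -0.033578 rad; t = (α − φ) mod 2π = 5.400866 rad, q = (φ − β) mod 2π = 0.184188 rad → L = 6.46·(5.400866 + 10.940912 + 0.184188) = 6.46·16.525965 = 106.757737 m
LSR: p² = d² − 2 + 2cos(α−β) + 2d(sin α + sin β) = 85.908630; p = √p² = 9.268691; φ = atan2(−cos α − cos β, d + sin α + sin β) − atan2(−2, p) = 0.044525 rad; t = (φ − α) mod 2π = 0.960422 rad, q = (φ − β) mod 2π = 0.262291 rad → L = 6.46·(0.960422 + 9.268691 + 0.262291) = 6.46·10.491404 = 67.774470 m
RSL: p² = d² − 2 + 2cos(α−β) − 2d(sin α + sin β) = 127.718771; p = √p² = 11.301273; φ = atan2(cos α + cos β, d − sin α − sin β) − atan2(2, p) = -0.036570 rad; t = (α − φ) mod 2π = 5.403859 rad, q = (β − φ) mod 2π = 6.101990 rad → L = 6.46·(5.403859 + 11.301273 + 6.101990) = 6.46·22.807122 = 147.334009 m
RLR: c = (6 − d² + 2cos(α−β) + 2d(sin α − sin β))/8 = -13.962944, |c| > 1 → infeasible
LRL: c = (6 − d² + 2cos(α−β) − 2d(sin α − sin β))/8 = -10.974437, |c| > 1 → infeasible
Shortest: LSR with L = 67.774470 m ≈ 67.7745 m
Convert LSR to answer units (arcs ×180/π): t = 0.960422·180/π = 55.0282°, p = ρ·p = 6.46·9.268691 = 59.8757 m, q = 0.262291·180/π = 15.0282°, L = 67.7745 m.

LSR: t = 55.0282°, p = 59.8757 m, q = 15.0282°, L = 67.7745 m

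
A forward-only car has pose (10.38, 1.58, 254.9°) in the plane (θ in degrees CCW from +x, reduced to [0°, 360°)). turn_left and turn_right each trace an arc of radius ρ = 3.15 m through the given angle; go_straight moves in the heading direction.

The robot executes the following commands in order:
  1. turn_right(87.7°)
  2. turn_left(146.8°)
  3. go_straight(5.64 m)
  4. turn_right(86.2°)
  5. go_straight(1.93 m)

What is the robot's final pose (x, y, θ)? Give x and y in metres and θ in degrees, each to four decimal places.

(6.3662, -15.7219, 227.8000°)

set_pose: (x, y, θ) = (10.3800, 1.5800, 254.9000°), ρ = 3.15
turn_right(87.7°): centre at ρ to the right, rotate −87.7° → (6.6409, -0.6711, 167.2000°)
turn_left(146.8°): centre at ρ to the left, rotate +146.8° → (3.6771, -5.9310, 314.0000°)
go_straight(5.64): x += 5.64·cos θ, y += 5.64·sin θ → (7.5950, -9.9881, 314.0000°)
turn_right(86.2°): centre at ρ to the right, rotate −86.2° → (7.6626, -14.2922, 227.8000°)
go_straight(1.93): x += 1.93·cos θ, y += 1.93·sin θ → (6.3662, -15.7219, 227.8000°)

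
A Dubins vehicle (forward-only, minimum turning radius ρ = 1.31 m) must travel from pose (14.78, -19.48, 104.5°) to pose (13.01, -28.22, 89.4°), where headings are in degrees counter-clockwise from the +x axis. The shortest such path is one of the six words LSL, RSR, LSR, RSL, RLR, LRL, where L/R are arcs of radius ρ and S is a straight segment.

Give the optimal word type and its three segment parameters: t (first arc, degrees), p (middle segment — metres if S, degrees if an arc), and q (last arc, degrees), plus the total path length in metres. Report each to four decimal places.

Let ψ = atan2(Δy, Δx) = atan2(-8.74, -1.77) = -101.4485° be the start→goal bearing.
Normalize: d = |goal − start| / ρ = 8.917427/1.31 = 6.807196, α = (θ_start − ψ) mod 360° = 205.9485° = 3.594480 rad, β = (θ_goal − ψ) mod 360° = 190.8485° = 3.330935 rad.
Common terms: sin α = -0.437564, cos α = -0.899187, sin β = -0.188213, cos β = -0.982128, cos(α−β) = 0.965473, d² = 46.337917. Work in radians in the unit-radius frame; every candidate has L = ρ·(t + p + q).
LSL: p² = 2 + d² − 2cos(α−β) + 2d(sin α − sin β) = 43.012219; p = √p² = 6.558370; φ = atan2(cos β − cos α, d + sin α − sin β) = -0.012647 rad; t = (φ − α) mod 2π = 2.676058 rad, q = (β − φ) mod 2π = 3.343582 rad → L = 1.31·(2.676058 + 6.558370 + 3.343582) = 1.31·12.578011 = 16.477194 m
RSR: p² = 2 + d² − 2cos(α−β) + 2d(sin β − sin α) = 49.801725; p = √p² = 7.057034; φ = atan2(cos α − cos β, d − sin α + sin β) = 0.011753 rad; t = (α − φ) mod 2π = 3.582727 rad, q = (φ − β) mod 2π = 2.964003 rad → L = 1.31·(3.582727 + 7.057034 + 2.964003) = 1.31·13.603764 = 17.820930 m
LSR: p² = d² − 2 + 2cos(α−β) + 2d(sin α + sin β) = 37.749287; p = √p² = 6.144045; φ = atan2(−cos α − cos β, d + sin α + sin β) − atan2(−2, p) = 0.610144 rad; t = (φ − α) mod 2π = 3.298849 rad, q = (φ − β) mod 2π = 3.562394 rad → L = 1.31·(3.298849 + 6.144045 + 3.562394) = 1.31·13.005287 = 17.036926 m
RSL: p² = d² − 2 + 2cos(α−β) − 2d(sin α + sin β) = 54.788438; p = √p² = 7.401921; φ = atan2(cos α + cos β, d − sin α − sin β) − atan2(2, p) = -0.511796 rad; t = (α − φ) mod 2π = 4.106276 rad, q = (β − φ) mod 2π = 3.842732 rad → L = 1.31·(4.106276 + 7.401921 + 3.842732) = 1.31·15.350929 = 20.109718 m
RLR: c = (6 − d² + 2cos(α−β) + 2d(sin α − sin β))/8 = -5.225216, |c| > 1 → infeasible
LRL: c = (6 − d² + 2cos(α−β) − 2d(sin α − sin β))/8 = -4.376527, |c| > 1 → infeasible
Shortest: LSL with L = 16.477194 m ≈ 16.4772 m
Convert LSL to answer units (arcs ×180/π): t = 2.676058·180/π = 153.3268°, p = ρ·p = 1.31·6.558370 = 8.5915 m, q = 3.343582·180/π = 191.5732°, L = 16.4772 m.

LSL: t = 153.3268°, p = 8.5915 m, q = 191.5732°, L = 16.4772 m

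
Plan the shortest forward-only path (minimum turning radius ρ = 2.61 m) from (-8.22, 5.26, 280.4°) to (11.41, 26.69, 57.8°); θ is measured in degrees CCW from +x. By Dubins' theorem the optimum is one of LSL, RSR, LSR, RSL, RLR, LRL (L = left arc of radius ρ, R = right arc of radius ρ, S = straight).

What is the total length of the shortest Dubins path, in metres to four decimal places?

Let ψ = atan2(Δy, Δx) = atan2(21.43, 19.63) = 47.5101° be the start→goal bearing.
Normalize: d = |goal − start| / ρ = 29.061690/2.61 = 11.134747, α = (θ_start − ψ) mod 360° = 232.8899° = 4.064695 rad, β = (θ_goal − ψ) mod 360° = 10.2899° = 0.179592 rad.
Common terms: sin α = -0.797477, cos α = -0.603349, sin β = 0.178628, cos β = 0.983917, cos(α−β) = -0.736097, d² = 123.982590. Work in radians in the unit-radius frame; every candidate has L = ρ·(t + p + q).
LSL: p² = 2 + d² − 2cos(α−β) + 2d(sin α − sin β) = 105.717415; p = √p² = 10.281897; φ = atan2(cos β − cos α, d + sin α − sin β) = 0.154995 rad; t = (φ − α) mod 2π = 2.373485 rad, q = (β − φ) mod 2π = 0.024597 rad → L = 2.61·(2.373485 + 10.281897 + 0.024597) = 2.61·12.679980 = 33.094747 m
RSR: p² = 2 + d² − 2cos(α−β) + 2d(sin β − sin α) = 149.192153; p = √p² = 12.214424; φ = atan2(cos α − cos β, d − sin α + sin β) = -0.130319 rad; t = (α − φ) mod 2π = 4.195013 rad, q = (φ − β) mod 2π = 5.973275 rad → L = 2.61·(4.195013 + 12.214424 + 5.973275) = 2.61·22.382712 = 58.418879 m
LSR: p² = d² − 2 + 2cos(α−β) + 2d(sin α + sin β) = 106.728940; p = √p² = 10.330970; φ = atan2(−cos α − cos β, d + sin α + sin β) − atan2(−2, p) = 0.155053 rad; t = (φ − α) mod 2π = 2.373544 rad, q = (φ − β) mod 2π = 6.258647 rad → L = 2.61·(2.373544 + 10.330970 + 6.258647) = 2.61·18.963160 = 49.493848 m
RSL: p² = d² − 2 + 2cos(α−β) − 2d(sin α + sin β) = 134.291852; p = √p² = 11.588436; φ = atan2(cos α + cos β, d − sin α − sin β) − atan2(2, p) = -0.138535 rad; t = (α − φ) mod 2π = 4.203230 rad, q = (β − φ) mod 2π = 0.318127 rad → L = 2.61·(4.203230 + 11.588436 + 0.318127) = 2.61·16.109792 = 42.046558 m
RLR: c = (6 − d² + 2cos(α−β) + 2d(sin α − sin β))/8 = -17.649019, |c| > 1 → infeasible
LRL: c = (6 − d² + 2cos(α−β) − 2d(sin α − sin β))/8 = -12.214677, |c| > 1 → infeasible
Shortest: LSL with L = 33.094747 m ≈ 33.0947 m

33.0947 m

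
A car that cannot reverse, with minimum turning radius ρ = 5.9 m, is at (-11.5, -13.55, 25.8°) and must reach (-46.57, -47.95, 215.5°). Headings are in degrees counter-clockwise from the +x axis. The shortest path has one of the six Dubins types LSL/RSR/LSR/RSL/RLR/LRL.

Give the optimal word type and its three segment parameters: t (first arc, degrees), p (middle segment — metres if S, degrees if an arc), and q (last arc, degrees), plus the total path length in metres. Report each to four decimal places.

Let ψ = atan2(Δy, Δx) = atan2(-34.40, -35.07) = -135.5526° be the start→goal bearing.
Normalize: d = |goal − start| / ρ = 49.124993/5.9 = 8.326270, α = (θ_start − ψ) mod 360° = 161.3526° = 2.816134 rad, β = (θ_goal − ψ) mod 360° = 351.0526° = 6.127023 rad.
Common terms: sin α = 0.319744, cos α = -0.947504, sin β = -0.155528, cos β = 0.987831, cos(α−β) = -0.985703, d² = 69.326771. Work in radians in the unit-radius frame; every candidate has L = ρ·(t + p + q).
LSL: p² = 2 + d² − 2cos(α−β) + 2d(sin α − sin β) = 81.212663; p = √p² = 9.011807; φ = atan2(cos β − cos α, d + sin α − sin β) = 0.216442 rad; t = (φ − α) mod 2π = 3.683493 rad, q = (β − φ) mod 2π = 5.910582 rad → L = 5.9·(3.683493 + 9.011807 + 5.910582) = 5.9·18.605882 = 109.774703 m
RSR: p² = 2 + d² − 2cos(α−β) + 2d(sin β − sin α) = 65.383692; p = √p² = 8.086018; φ = atan2(cos α − cos β, d − sin α + sin β) = -0.241690 rad; t = (α − φ) mod 2π = 3.057823 rad, q = (φ − β) mod 2π = 6.197658 rad → L = 5.9·(3.057823 + 8.086018 + 6.197658) = 5.9·17.341499 = 102.314846 m
LSR: p² = d² − 2 + 2cos(α−β) + 2d(sin α + sin β) = 68.089971; p = √p² = 8.251665; φ = atan2(−cos α − cos β, d + sin α + sin β) − atan2(−2, p) = 0.233040 rad; t = (φ − α) mod 2π = 3.700092 rad, q = (φ − β) mod 2π = 0.389202 rad → L = 5.9·(3.700092 + 8.251665 + 0.389202) = 5.9·12.340959 = 72.811656 m
RSL: p² = d² − 2 + 2cos(α−β) − 2d(sin α + sin β) = 62.620757; p = √p² = 7.913328; φ = atan2(cos α + cos β, d − sin α − sin β) − atan2(2, p) = -0.242613 rad; t = (α − φ) mod 2π = 3.058747 rad, q = (β − φ) mod 2π = 0.086451 rad → L = 5.9·(3.058747 + 7.913328 + 0.086451) = 5.9·11.058526 = 65.245303 m
RLR: c = (6 − d² + 2cos(α−β) + 2d(sin α − sin β))/8 = -7.172962, |c| > 1 → infeasible
LRL: c = (6 − d² + 2cos(α−β) − 2d(sin α − sin β))/8 = -9.151583, |c| > 1 → infeasible
Shortest: RSL with L = 65.245303 m ≈ 65.2453 m
Convert RSL to answer units (arcs ×180/π): t = 3.058747·180/π = 175.2533°, p = ρ·p = 5.9·7.913328 = 46.6886 m, q = 0.086451·180/π = 4.9533°, L = 65.2453 m.

RSL: t = 175.2533°, p = 46.6886 m, q = 4.9533°, L = 65.2453 m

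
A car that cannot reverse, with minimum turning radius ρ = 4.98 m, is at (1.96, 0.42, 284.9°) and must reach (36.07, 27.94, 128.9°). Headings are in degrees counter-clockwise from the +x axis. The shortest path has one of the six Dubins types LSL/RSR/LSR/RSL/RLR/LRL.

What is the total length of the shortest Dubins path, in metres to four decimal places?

52.0887 m

Let ψ = atan2(Δy, Δx) = atan2(27.52, 34.11) = 38.8966° be the start→goal bearing.
Normalize: d = |goal − start| / ρ = 43.827417/4.98 = 8.800686, α = (θ_start − ψ) mod 360° = 246.0034° = 4.293569 rad, β = (θ_goal − ψ) mod 360° = 90.0034° = 1.570855 rad.
Common terms: sin α = -0.913569, cos α = -0.406683, sin β = 1.000000, cos β = -0.000059, cos(α−β) = -0.913545, d² = 77.452077. Work in radians in the unit-radius frame; every candidate has L = ρ·(t + p + q).
LSL: p² = 2 + d² − 2cos(α−β) + 2d(sin α − sin β) = 47.597723; p = √p² = 6.899110; φ = atan2(cos β − cos α, d + sin α − sin β) = 0.058973 rad; t = (φ − α) mod 2π = 2.048590 rad, q = (β − φ) mod 2π = 1.511882 rad → L = 4.98·(2.048590 + 6.899110 + 1.511882) = 4.98·10.459582 = 52.088718 m
RSR: p² = 2 + d² − 2cos(α−β) + 2d(sin β − sin α) = 114.960614; p = √p² = 10.721969; φ = atan2(cos α − cos β, d − sin α + sin β) = -0.037934 rad; t = (α − φ) mod 2π = 4.331502 rad, q = (φ − β) mod 2π = 4.674397 rad → L = 4.98·(4.331502 + 10.721969 + 4.674397) = 4.98·19.727868 = 98.244781 m
LSR: p² = d² − 2 + 2cos(α−β) + 2d(sin α + sin β) = 75.146286; p = √p² = 8.668696; φ = atan2(−cos α − cos β, d + sin α + sin β) − atan2(−2, p) = 0.272483 rad; t = (φ − α) mod 2π = 2.262100 rad, q = (φ − β) mod 2π = 4.984814 rad → L = 4.98·(2.262100 + 8.668696 + 4.984814) = 4.98·15.915609 = 79.259734 m
RSL: p² = d² − 2 + 2cos(α−β) − 2d(sin α + sin β) = 72.103687; p = √p² = 8.491389; φ = atan2(cos α + cos β, d − sin α − sin β) − atan2(2, p) = -0.277958 rad; t = (α − φ) mod 2π = 4.571527 rad, q = (β − φ) mod 2π = 1.848813 rad → L = 4.98·(4.571527 + 8.491389 + 1.848813) = 4.98·14.911729 = 74.260411 m
RLR: c = (6 − d² + 2cos(α−β) + 2d(sin α − sin β))/8 = -13.370077, |c| > 1 → infeasible
LRL: c = (6 − d² + 2cos(α−β) − 2d(sin α − sin β))/8 = -4.949715, |c| > 1 → infeasible
Shortest: LSL with L = 52.088718 m ≈ 52.0887 m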